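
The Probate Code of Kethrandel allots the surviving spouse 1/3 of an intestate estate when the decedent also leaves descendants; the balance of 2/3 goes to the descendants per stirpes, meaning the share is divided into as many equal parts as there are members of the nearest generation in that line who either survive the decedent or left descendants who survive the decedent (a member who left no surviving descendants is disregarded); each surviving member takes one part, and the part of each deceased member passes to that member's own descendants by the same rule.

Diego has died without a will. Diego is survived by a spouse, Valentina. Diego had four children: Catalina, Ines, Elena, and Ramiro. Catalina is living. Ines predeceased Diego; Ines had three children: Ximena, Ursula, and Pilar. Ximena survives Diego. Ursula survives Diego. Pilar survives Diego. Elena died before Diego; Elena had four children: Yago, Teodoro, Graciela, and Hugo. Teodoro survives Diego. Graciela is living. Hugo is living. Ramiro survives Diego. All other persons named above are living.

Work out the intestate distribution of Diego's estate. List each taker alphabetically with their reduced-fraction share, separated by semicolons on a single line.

Valentina, as surviving spouse, takes 1/3.
The remaining 2/3 passes to Diego's descendants per stirpes.
The 2/3 is divided into 4 equal shares of 1/6 among Catalina, Ines, Elena, Ramiro.
Catalina is living and takes 1/6.
Ines predeceased; the 1/6 allotted to Ines's branch passes to Ines's issue by representation.
The 1/6 is divided into 3 equal shares of 1/18 among Ximena, Ursula, Pilar.
Ximena is living and takes 1/18.
Ursula is living and takes 1/18.
Pilar is living and takes 1/18.
Elena predeceased; the 1/6 allotted to Elena's branch passes to Elena's issue by representation.
The 1/6 is divided into 4 equal shares of 1/24 among Yago, Teodoro, Graciela, Hugo.
Yago is living and takes 1/24.
Teodoro is living and takes 1/24.
Graciela is living and takes 1/24.
Hugo is living and takes 1/24.
Ramiro is living and takes 1/6.

Catalina 1/6; Graciela 1/24; Hugo 1/24; Pilar 1/18; Ramiro 1/6; Teodoro 1/24; Ursula 1/18; Valentina 1/3; Ximena 1/18; Yago 1/24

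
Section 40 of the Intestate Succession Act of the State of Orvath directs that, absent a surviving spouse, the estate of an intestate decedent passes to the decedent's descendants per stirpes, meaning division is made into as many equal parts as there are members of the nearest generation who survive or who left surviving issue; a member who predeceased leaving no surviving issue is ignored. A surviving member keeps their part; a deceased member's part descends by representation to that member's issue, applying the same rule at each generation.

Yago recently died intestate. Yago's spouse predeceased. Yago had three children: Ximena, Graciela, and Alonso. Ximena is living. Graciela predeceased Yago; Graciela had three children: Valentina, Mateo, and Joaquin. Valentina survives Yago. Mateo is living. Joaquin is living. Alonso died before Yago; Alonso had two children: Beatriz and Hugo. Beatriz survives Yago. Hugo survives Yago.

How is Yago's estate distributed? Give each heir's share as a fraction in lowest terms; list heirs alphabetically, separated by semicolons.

There is no surviving spouse, so the entire estate passes to Yago's descendants per stirpes.
The estate is divided into 3 equal shares of 1/3 among Ximena, Graciela, Alonso.
Ximena is living and takes 1/3.
Graciela predeceased; the 1/3 allotted to Graciela's branch passes to Graciela's issue by representation.
The 1/3 is divided into 3 equal shares of 1/9 among Valentina, Mateo, Joaquin.
Valentina is living and takes 1/9.
Mateo is living and takes 1/9.
Joaquin is living and takes 1/9.
Alonso predeceased; the 1/3 allotted to Alonso's branch passes to Alonso's issue by representation.
The 1/3 is divided into 2 equal shares of 1/6 among Beatriz, Hugo.
Beatriz is living and takes 1/6.
Hugo is living and takes 1/6.

Beatriz 1/6; Hugo 1/6; Joaquin 1/9; Mateo 1/9; Valentina 1/9; Ximena 1/3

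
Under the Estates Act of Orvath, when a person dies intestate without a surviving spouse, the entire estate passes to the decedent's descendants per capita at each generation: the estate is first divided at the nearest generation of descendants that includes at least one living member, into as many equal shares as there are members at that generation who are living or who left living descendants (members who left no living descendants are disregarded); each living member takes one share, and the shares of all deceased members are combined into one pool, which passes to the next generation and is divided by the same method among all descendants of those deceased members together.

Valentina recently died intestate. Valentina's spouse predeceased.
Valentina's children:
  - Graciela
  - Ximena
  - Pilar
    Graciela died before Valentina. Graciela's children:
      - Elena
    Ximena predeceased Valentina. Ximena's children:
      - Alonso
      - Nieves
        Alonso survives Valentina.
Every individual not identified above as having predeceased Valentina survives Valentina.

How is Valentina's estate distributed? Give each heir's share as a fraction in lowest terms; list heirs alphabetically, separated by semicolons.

Alonso 2/9; Elena 2/9; Nieves 2/9; Pilar 1/3

There is no surviving spouse, so the entire estate passes to Valentina's descendants per capita at each generation.
At generation 1 (Graciela, Ximena, Pilar) there are 3 shares of (1)/3 = 1/3 each.
Living: Pilar — each takes 1/3.
Deceased: Graciela and Ximena. Their combined 2/3 is pooled and carried to generation 2.
At generation 2 (Elena, Alonso, Nieves) there are 3 shares of (2/3)/3 = 2/9 each.
Living: Elena, Alonso, and Nieves — each takes 2/9.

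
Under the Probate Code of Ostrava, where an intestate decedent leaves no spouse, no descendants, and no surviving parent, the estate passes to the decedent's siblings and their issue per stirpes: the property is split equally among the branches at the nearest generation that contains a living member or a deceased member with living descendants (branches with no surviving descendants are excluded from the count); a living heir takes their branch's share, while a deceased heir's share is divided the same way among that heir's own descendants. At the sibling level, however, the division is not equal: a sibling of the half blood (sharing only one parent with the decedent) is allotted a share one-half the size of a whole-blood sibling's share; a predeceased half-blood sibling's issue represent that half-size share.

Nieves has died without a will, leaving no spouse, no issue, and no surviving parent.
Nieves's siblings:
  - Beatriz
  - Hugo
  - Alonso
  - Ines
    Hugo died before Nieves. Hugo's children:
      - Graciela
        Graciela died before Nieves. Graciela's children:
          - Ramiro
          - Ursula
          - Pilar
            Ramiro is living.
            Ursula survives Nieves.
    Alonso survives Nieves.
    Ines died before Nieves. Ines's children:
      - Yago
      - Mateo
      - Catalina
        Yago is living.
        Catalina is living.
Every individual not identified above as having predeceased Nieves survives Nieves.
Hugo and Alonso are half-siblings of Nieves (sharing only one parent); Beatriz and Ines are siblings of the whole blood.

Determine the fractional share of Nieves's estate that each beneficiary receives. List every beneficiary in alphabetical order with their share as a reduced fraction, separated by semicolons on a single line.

No spouse, descendants, or parent survives, so the estate passes to Nieves's siblings per stirpes.
Half-blood siblings count for one-half the weight of whole-blood siblings at the initial division.
Dividing 1 in proportion to weights (total weight 3): Beatriz (weight 1) → 1/3; Hugo (weight 1/2) → 1/6; Alonso (weight 1/2) → 1/6; Ines (weight 1) → 1/3.
Beatriz is living and takes 1/3.
Hugo predeceased; the 1/6 allotted to Hugo's branch passes to Hugo's issue by representation.
Graciela's line is the sole branch at this level, so the full 1/6 passes to Graciela's issue by representation.
The 1/6 is divided into 3 equal shares of 1/18 among Ramiro, Ursula, Pilar.
Ramiro is living and takes 1/18.
Ursula is living and takes 1/18.
Pilar is living and takes 1/18.
Alonso is living and takes 1/6.
Ines predeceased; the 1/3 allotted to Ines's branch passes to Ines's issue by representation.
The 1/3 is divided into 3 equal shares of 1/9 among Yago, Mateo, Catalina.
Yago is living and takes 1/9.
Mateo is living and takes 1/9.
Catalina is living and takes 1/9.

Alonso 1/6; Beatriz 1/3; Catalina 1/9; Mateo 1/9; Pilar 1/18; Ramiro 1/18; Ursula 1/18; Yago 1/9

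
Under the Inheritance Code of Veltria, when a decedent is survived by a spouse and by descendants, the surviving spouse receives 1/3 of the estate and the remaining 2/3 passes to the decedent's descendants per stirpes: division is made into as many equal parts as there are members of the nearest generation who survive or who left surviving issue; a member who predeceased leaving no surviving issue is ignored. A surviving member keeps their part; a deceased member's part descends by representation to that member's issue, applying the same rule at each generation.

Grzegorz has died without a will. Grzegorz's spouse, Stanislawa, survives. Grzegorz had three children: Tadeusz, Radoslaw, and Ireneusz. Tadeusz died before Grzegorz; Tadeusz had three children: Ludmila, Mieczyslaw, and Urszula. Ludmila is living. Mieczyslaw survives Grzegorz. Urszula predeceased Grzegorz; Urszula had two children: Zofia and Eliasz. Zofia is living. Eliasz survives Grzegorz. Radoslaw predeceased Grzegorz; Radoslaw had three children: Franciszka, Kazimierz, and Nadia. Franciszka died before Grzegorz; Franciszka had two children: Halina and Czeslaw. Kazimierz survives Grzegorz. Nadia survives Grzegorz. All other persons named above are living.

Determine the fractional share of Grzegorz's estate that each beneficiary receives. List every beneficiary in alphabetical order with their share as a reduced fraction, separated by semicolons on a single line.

Czeslaw 1/27; Eliasz 1/27; Halina 1/27; Ireneusz 2/9; Kazimierz 2/27; Ludmila 2/27; Mieczyslaw 2/27; Nadia 2/27; Stanislawa 1/3; Zofia 1/27

Stanislawa, as surviving spouse, takes 1/3.
The remaining 2/3 passes to Grzegorz's descendants per stirpes.
The 2/3 is divided into 3 equal shares of 2/9 among Tadeusz, Radoslaw, Ireneusz.
Tadeusz predeceased; the 2/9 allotted to Tadeusz's branch passes to Tadeusz's issue by representation.
The 2/9 is divided into 3 equal shares of 2/27 among Ludmila, Mieczyslaw, Urszula.
Ludmila is living and takes 2/27.
Mieczyslaw is living and takes 2/27.
Urszula predeceased; the 2/27 allotted to Urszula's branch passes to Urszula's issue by representation.
The 2/27 is divided into 2 equal shares of 1/27 among Zofia, Eliasz.
Zofia is living and takes 1/27.
Eliasz is living and takes 1/27.
Radoslaw predeceased; the 2/9 allotted to Radoslaw's branch passes to Radoslaw's issue by representation.
The 2/9 is divided into 3 equal shares of 2/27 among Franciszka, Kazimierz, Nadia.
Franciszka predeceased; the 2/27 allotted to Franciszka's branch passes to Franciszka's issue by representation.
The 2/27 is divided into 2 equal shares of 1/27 among Halina, Czeslaw.
Halina is living and takes 1/27.
Czeslaw is living and takes 1/27.
Kazimierz is living and takes 2/27.
Nadia is living and takes 2/27.
Ireneusz is living and takes 2/9.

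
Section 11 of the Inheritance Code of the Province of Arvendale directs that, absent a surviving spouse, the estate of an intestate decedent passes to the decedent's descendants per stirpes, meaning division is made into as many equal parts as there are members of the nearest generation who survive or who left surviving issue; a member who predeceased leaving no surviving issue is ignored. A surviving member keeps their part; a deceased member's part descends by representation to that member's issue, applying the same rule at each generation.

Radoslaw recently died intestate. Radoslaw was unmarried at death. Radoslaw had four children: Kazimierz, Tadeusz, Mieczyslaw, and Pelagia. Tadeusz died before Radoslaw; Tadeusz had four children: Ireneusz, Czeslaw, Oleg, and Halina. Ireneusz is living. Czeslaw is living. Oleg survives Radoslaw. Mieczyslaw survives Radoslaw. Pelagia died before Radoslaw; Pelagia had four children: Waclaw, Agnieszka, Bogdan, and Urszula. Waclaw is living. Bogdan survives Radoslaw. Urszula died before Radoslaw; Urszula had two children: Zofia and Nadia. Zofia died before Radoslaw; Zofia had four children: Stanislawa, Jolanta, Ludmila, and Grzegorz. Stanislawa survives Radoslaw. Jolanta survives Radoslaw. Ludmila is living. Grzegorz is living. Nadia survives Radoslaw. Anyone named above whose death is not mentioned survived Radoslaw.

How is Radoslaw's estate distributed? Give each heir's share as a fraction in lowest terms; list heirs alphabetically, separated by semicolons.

There is no surviving spouse, so the entire estate passes to Radoslaw's descendants per stirpes.
The estate is divided into 4 equal shares of 1/4 among Kazimierz, Tadeusz, Mieczyslaw, Pelagia.
Kazimierz is living and takes 1/4.
Tadeusz predeceased; the 1/4 allotted to Tadeusz's branch passes to Tadeusz's issue by representation.
The 1/4 is divided into 4 equal shares of 1/16 among Ireneusz, Czeslaw, Oleg, Halina.
Ireneusz is living and takes 1/16.
Czeslaw is living and takes 1/16.
Oleg is living and takes 1/16.
Halina is living and takes 1/16.
Mieczyslaw is living and takes 1/4.
Pelagia predeceased; the 1/4 allotted to Pelagia's branch passes to Pelagia's issue by representation.
The 1/4 is divided into 4 equal shares of 1/16 among Waclaw, Agnieszka, Bogdan, Urszula.
Waclaw is living and takes 1/16.
Agnieszka is living and takes 1/16.
Bogdan is living and takes 1/16.
Urszula predeceased; the 1/16 allotted to Urszula's branch passes to Urszula's issue by representation.
The 1/16 is divided into 2 equal shares of 1/32 among Zofia, Nadia.
Zofia predeceased; the 1/32 allotted to Zofia's branch passes to Zofia's issue by representation.
The 1/32 is divided into 4 equal shares of 1/128 among Stanislawa, Jolanta, Ludmila, Grzegorz.
Stanislawa is living and takes 1/128.
Jolanta is living and takes 1/128.
Ludmila is living and takes 1/128.
Grzegorz is living and takes 1/128.
Nadia is living and takes 1/32.

Agnieszka 1/16; Bogdan 1/16; Czeslaw 1/16; Grzegorz 1/128; Halina 1/16; Ireneusz 1/16; Jolanta 1/128; Kazimierz 1/4; Ludmila 1/128; Mieczyslaw 1/4; Nadia 1/32; Oleg 1/16; Stanislawa 1/128; Waclaw 1/16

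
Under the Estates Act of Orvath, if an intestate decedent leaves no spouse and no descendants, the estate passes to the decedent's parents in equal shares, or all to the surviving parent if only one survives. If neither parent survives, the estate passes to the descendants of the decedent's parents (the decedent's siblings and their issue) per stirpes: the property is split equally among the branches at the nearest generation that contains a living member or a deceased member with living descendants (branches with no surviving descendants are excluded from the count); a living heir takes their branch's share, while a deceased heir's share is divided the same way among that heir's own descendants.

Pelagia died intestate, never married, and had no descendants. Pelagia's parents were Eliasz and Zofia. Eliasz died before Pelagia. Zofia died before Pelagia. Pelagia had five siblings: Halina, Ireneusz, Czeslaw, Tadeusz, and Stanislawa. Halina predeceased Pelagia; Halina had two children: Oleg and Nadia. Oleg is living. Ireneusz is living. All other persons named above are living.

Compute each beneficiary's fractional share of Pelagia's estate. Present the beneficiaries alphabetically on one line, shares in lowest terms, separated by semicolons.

Czeslaw 1/5; Ireneusz 1/5; Nadia 1/10; Oleg 1/10; Stanislawa 1/5; Tadeusz 1/5

Neither parent survives and there are no descendants, so the estate passes to Pelagia's siblings and their issue per stirpes.
The estate is divided into 5 equal shares of 1/5 among Halina, Ireneusz, Czeslaw, Tadeusz, Stanislawa.
Halina predeceased; the 1/5 allotted to Halina's branch passes to Halina's issue by representation.
The 1/5 is divided into 2 equal shares of 1/10 among Oleg, Nadia.
Oleg is living and takes 1/10.
Nadia is living and takes 1/10.
Ireneusz is living and takes 1/5.
Czeslaw is living and takes 1/5.
Tadeusz is living and takes 1/5.
Stanislawa is living and takes 1/5.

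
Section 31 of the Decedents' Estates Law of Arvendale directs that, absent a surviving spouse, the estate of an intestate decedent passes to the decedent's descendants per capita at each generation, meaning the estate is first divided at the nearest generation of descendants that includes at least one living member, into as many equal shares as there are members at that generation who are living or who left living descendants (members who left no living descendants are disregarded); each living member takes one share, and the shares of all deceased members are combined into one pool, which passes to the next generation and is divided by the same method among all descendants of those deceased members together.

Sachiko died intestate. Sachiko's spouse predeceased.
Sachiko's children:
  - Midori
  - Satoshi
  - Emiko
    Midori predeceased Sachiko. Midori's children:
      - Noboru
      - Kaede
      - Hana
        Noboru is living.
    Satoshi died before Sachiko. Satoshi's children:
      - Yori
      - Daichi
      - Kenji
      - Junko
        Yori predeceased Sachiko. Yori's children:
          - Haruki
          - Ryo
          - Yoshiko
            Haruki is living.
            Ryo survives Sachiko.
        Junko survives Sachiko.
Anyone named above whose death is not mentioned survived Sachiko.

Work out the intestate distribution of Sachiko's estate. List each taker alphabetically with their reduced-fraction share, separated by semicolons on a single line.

There is no surviving spouse, so the entire estate passes to Sachiko's descendants per capita at each generation.
At generation 1 (Midori, Satoshi, Emiko) there are 3 shares of (1)/3 = 1/3 each.
Living: Emiko — each takes 1/3.
Deceased: Midori and Satoshi. Their combined 2/3 is pooled and carried to generation 2.
At generation 2 (Noboru, Kaede, Hana, Yori, Daichi, Kenji, Junko) there are 7 shares of (2/3)/7 = 2/21 each.
Living: Noboru, Kaede, Hana, Daichi, Kenji, and Junko — each takes 2/21.
Deceased: Yori. That 2/21 share is carried to generation 3.
At generation 3 (Haruki, Ryo, Yoshiko) there are 3 shares of (2/21)/3 = 2/63 each.
Living: Haruki, Ryo, and Yoshiko — each takes 2/63.

Daichi 2/21; Emiko 1/3; Hana 2/21; Haruki 2/63; Junko 2/21; Kaede 2/21; Kenji 2/21; Noboru 2/21; Ryo 2/63; Yoshiko 2/63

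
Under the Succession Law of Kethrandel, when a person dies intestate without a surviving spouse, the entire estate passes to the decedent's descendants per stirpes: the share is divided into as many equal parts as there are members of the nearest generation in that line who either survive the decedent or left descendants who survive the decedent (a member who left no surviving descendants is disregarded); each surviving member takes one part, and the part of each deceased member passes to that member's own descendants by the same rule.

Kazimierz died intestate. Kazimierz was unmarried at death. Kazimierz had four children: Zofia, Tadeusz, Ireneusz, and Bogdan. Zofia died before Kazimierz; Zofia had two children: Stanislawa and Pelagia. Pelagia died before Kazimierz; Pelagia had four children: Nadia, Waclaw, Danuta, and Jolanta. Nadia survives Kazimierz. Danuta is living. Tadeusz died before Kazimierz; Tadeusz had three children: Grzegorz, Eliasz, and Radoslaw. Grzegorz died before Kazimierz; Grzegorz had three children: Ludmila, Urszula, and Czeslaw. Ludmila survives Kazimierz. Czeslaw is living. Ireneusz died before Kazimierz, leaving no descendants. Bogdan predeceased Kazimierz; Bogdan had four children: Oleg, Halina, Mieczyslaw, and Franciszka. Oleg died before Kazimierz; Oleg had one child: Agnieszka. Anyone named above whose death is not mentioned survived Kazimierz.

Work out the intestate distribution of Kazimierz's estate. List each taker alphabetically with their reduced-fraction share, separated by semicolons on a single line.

There is no surviving spouse, so the entire estate passes to Kazimierz's descendants per stirpes.
Ireneusz left no surviving issue, so that branch lapses and is disregarded.
The estate is divided into 3 equal shares of 1/3 among Zofia, Tadeusz, Bogdan.
Zofia predeceased; the 1/3 allotted to Zofia's branch passes to Zofia's issue by representation.
The 1/3 is divided into 2 equal shares of 1/6 among Stanislawa, Pelagia.
Stanislawa is living and takes 1/6.
Pelagia predeceased; the 1/6 allotted to Pelagia's branch passes to Pelagia's issue by representation.
The 1/6 is divided into 4 equal shares of 1/24 among Nadia, Waclaw, Danuta, Jolanta.
Nadia is living and takes 1/24.
Waclaw is living and takes 1/24.
Danuta is living and takes 1/24.
Jolanta is living and takes 1/24.
Tadeusz predeceased; the 1/3 allotted to Tadeusz's branch passes to Tadeusz's issue by representation.
The 1/3 is divided into 3 equal shares of 1/9 among Grzegorz, Eliasz, Radoslaw.
Grzegorz predeceased; the 1/9 allotted to Grzegorz's branch passes to Grzegorz's issue by representation.
The 1/9 is divided into 3 equal shares of 1/27 among Ludmila, Urszula, Czeslaw.
Ludmila is living and takes 1/27.
Urszula is living and takes 1/27.
Czeslaw is living and takes 1/27.
Eliasz is living and takes 1/9.
Radoslaw is living and takes 1/9.
Bogdan predeceased; the 1/3 allotted to Bogdan's branch passes to Bogdan's issue by representation.
The 1/3 is divided into 4 equal shares of 1/12 among Oleg, Halina, Mieczyslaw, Franciszka.
Oleg predeceased; the 1/12 allotted to Oleg's branch passes to Oleg's issue by representation.
Agnieszka is the sole taker at this level and receives the full 1/12.
Halina is living and takes 1/12.
Mieczyslaw is living and takes 1/12.
Franciszka is living and takes 1/12.

Agnieszka 1/12; Czeslaw 1/27; Danuta 1/24; Eliasz 1/9; Franciszka 1/12; Halina 1/12; Jolanta 1/24; Ludmila 1/27; Mieczyslaw 1/12; Nadia 1/24; Radoslaw 1/9; Stanislawa 1/6; Urszula 1/27; Waclaw 1/24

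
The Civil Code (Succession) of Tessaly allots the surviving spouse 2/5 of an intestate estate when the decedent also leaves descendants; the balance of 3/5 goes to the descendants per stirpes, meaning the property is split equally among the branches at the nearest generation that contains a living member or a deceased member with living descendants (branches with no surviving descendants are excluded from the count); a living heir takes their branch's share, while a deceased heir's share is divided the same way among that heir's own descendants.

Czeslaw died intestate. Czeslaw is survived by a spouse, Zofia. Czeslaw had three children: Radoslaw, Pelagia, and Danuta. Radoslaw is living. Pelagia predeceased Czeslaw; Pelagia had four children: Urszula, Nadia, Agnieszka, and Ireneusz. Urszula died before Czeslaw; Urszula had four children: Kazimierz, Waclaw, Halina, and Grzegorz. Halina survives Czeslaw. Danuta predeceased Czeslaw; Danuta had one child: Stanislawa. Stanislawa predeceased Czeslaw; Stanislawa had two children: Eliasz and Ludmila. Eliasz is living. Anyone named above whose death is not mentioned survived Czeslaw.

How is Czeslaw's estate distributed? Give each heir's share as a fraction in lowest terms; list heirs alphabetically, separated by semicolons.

Agnieszka 1/20; Eliasz 1/10; Grzegorz 1/80; Halina 1/80; Ireneusz 1/20; Kazimierz 1/80; Ludmila 1/10; Nadia 1/20; Radoslaw 1/5; Waclaw 1/80; Zofia 2/5

Zofia, as surviving spouse, takes 2/5.
The remaining 3/5 passes to Czeslaw's descendants per stirpes.
The 3/5 is divided into 3 equal shares of 1/5 among Radoslaw, Pelagia, Danuta.
Radoslaw is living and takes 1/5.
Pelagia predeceased; the 1/5 allotted to Pelagia's branch passes to Pelagia's issue by representation.
The 1/5 is divided into 4 equal shares of 1/20 among Urszula, Nadia, Agnieszka, Ireneusz.
Urszula predeceased; the 1/20 allotted to Urszula's branch passes to Urszula's issue by representation.
The 1/20 is divided into 4 equal shares of 1/80 among Kazimierz, Waclaw, Halina, Grzegorz.
Kazimierz is living and takes 1/80.
Waclaw is living and takes 1/80.
Halina is living and takes 1/80.
Grzegorz is living and takes 1/80.
Nadia is living and takes 1/20.
Agnieszka is living and takes 1/20.
Ireneusz is living and takes 1/20.
Danuta predeceased; the 1/5 allotted to Danuta's branch passes to Danuta's issue by representation.
Stanislawa's line is the sole branch at this level, so the full 1/5 passes to Stanislawa's issue by representation.
The 1/5 is divided into 2 equal shares of 1/10 among Eliasz, Ludmila.
Eliasz is living and takes 1/10.
Ludmila is living and takes 1/10.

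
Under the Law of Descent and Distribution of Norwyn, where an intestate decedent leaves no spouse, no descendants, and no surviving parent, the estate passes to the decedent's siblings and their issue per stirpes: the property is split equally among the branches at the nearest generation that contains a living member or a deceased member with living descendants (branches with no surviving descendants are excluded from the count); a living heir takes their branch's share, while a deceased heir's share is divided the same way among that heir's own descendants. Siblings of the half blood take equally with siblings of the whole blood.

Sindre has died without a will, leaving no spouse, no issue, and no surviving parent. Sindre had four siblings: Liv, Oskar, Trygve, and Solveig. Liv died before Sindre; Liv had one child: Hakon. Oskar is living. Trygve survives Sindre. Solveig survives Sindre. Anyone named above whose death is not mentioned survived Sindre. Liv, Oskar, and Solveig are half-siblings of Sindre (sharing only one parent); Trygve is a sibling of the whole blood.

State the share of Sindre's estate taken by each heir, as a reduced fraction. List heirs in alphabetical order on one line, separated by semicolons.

No spouse, descendants, or parent survives, so the estate passes to Sindre's siblings per stirpes.
Half-blood and whole-blood siblings take equally under the stated rule.
The estate is divided into 4 equal shares of 1/4 among Liv, Oskar, Trygve, Solveig.
Liv predeceased; the 1/4 allotted to Liv's branch passes to Liv's issue by representation.
Hakon is the sole taker at this level and receives the full 1/4.
Oskar is living and takes 1/4.
Trygve is living and takes 1/4.
Solveig is living and takes 1/4.

Hakon 1/4; Oskar 1/4; Solveig 1/4; Trygve 1/4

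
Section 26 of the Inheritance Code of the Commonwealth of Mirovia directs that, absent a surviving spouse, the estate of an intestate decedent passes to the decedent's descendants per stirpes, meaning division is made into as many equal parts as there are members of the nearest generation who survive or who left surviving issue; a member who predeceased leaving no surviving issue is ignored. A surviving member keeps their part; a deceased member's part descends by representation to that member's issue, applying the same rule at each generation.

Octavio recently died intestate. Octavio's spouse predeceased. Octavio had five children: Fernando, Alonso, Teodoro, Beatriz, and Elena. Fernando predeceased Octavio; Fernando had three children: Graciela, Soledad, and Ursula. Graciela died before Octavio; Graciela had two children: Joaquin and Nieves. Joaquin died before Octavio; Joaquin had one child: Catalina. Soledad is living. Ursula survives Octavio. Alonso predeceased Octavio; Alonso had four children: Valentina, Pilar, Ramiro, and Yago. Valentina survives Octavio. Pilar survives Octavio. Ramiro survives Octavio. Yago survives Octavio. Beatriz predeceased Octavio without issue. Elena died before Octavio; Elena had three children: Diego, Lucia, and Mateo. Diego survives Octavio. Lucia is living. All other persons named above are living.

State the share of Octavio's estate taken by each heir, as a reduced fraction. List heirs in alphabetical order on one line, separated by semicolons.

There is no surviving spouse, so the entire estate passes to Octavio's descendants per stirpes.
Beatriz left no surviving issue, so that branch lapses and is disregarded.
The estate is divided into 4 equal shares of 1/4 among Fernando, Alonso, Teodoro, Elena.
Fernando predeceased; the 1/4 allotted to Fernando's branch passes to Fernando's issue by representation.
The 1/4 is divided into 3 equal shares of 1/12 among Graciela, Soledad, Ursula.
Graciela predeceased; the 1/12 allotted to Graciela's branch passes to Graciela's issue by representation.
The 1/12 is divided into 2 equal shares of 1/24 among Joaquin, Nieves.
Joaquin predeceased; the 1/24 allotted to Joaquin's branch passes to Joaquin's issue by representation.
Catalina is the sole taker at this level and receives the full 1/24.
Nieves is living and takes 1/24.
Soledad is living and takes 1/12.
Ursula is living and takes 1/12.
Alonso predeceased; the 1/4 allotted to Alonso's branch passes to Alonso's issue by representation.
The 1/4 is divided into 4 equal shares of 1/16 among Valentina, Pilar, Ramiro, Yago.
Valentina is living and takes 1/16.
Pilar is living and takes 1/16.
Ramiro is living and takes 1/16.
Yago is living and takes 1/16.
Teodoro is living and takes 1/4.
Elena predeceased; the 1/4 allotted to Elena's branch passes to Elena's issue by representation.
The 1/4 is divided into 3 equal shares of 1/12 among Diego, Lucia, Mateo.
Diego is living and takes 1/12.
Lucia is living and takes 1/12.
Mateo is living and takes 1/12.

Catalina 1/24; Diego 1/12; Lucia 1/12; Mateo 1/12; Nieves 1/24; Pilar 1/16; Ramiro 1/16; Soledad 1/12; Teodoro 1/4; Ursula 1/12; Valentina 1/16; Yago 1/16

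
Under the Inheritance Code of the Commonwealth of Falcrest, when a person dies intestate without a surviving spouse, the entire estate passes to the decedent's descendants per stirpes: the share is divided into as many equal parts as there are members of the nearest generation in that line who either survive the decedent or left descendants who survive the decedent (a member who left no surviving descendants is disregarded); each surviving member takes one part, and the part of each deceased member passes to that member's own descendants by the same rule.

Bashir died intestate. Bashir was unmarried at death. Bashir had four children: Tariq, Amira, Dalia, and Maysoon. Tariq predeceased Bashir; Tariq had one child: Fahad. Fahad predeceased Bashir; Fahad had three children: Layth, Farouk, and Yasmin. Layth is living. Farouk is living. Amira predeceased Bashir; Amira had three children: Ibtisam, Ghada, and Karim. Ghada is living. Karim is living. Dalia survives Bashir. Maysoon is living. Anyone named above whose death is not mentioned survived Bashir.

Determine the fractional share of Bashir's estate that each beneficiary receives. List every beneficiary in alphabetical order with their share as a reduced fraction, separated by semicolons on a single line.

Dalia 1/4; Farouk 1/12; Ghada 1/12; Ibtisam 1/12; Karim 1/12; Layth 1/12; Maysoon 1/4; Yasmin 1/12

There is no surviving spouse, so the entire estate passes to Bashir's descendants per stirpes.
The estate is divided into 4 equal shares of 1/4 among Tariq, Amira, Dalia, Maysoon.
Tariq predeceased; the 1/4 allotted to Tariq's branch passes to Tariq's issue by representation.
Fahad's line is the sole branch at this level, so the full 1/4 passes to Fahad's issue by representation.
The 1/4 is divided into 3 equal shares of 1/12 among Layth, Farouk, Yasmin.
Layth is living and takes 1/12.
Farouk is living and takes 1/12.
Yasmin is living and takes 1/12.
Amira predeceased; the 1/4 allotted to Amira's branch passes to Amira's issue by representation.
The 1/4 is divided into 3 equal shares of 1/12 among Ibtisam, Ghada, Karim.
Ibtisam is living and takes 1/12.
Ghada is living and takes 1/12.
Karim is living and takes 1/12.
Dalia is living and takes 1/4.
Maysoon is living and takes 1/4.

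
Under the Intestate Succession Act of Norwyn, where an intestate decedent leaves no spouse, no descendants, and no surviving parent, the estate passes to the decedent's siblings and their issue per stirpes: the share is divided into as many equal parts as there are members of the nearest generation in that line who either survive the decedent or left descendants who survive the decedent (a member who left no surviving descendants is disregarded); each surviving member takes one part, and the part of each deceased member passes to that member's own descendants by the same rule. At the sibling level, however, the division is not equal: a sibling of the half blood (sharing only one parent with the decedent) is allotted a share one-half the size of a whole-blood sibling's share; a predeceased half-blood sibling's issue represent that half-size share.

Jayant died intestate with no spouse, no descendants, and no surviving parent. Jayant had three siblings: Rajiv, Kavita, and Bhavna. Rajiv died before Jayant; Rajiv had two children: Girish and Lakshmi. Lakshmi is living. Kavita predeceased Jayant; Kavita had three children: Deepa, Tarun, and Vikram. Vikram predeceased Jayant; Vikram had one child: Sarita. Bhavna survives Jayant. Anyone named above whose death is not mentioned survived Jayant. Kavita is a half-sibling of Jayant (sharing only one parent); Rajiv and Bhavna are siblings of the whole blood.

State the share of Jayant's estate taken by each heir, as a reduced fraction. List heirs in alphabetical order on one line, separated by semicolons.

Bhavna 2/5; Deepa 1/15; Girish 1/5; Lakshmi 1/5; Sarita 1/15; Tarun 1/15

No spouse, descendants, or parent survives, so the estate passes to Jayant's siblings per stirpes.
Half-blood siblings count for one-half the weight of whole-blood siblings at the initial division.
Dividing 1 in proportion to weights (total weight 5/2): Rajiv (weight 1) → 2/5; Kavita (weight 1/2) → 1/5; Bhavna (weight 1) → 2/5.
Rajiv predeceased; the 2/5 allotted to Rajiv's branch passes to Rajiv's issue by representation.
The 2/5 is divided into 2 equal shares of 1/5 among Girish, Lakshmi.
Girish is living and takes 1/5.
Lakshmi is living and takes 1/5.
Kavita predeceased; the 1/5 allotted to Kavita's branch passes to Kavita's issue by representation.
The 1/5 is divided into 3 equal shares of 1/15 among Deepa, Tarun, Vikram.
Deepa is living and takes 1/15.
Tarun is living and takes 1/15.
Vikram predeceased; the 1/15 allotted to Vikram's branch passes to Vikram's issue by representation.
Sarita is the sole taker at this level and receives the full 1/15.
Bhavna is living and takes 2/5.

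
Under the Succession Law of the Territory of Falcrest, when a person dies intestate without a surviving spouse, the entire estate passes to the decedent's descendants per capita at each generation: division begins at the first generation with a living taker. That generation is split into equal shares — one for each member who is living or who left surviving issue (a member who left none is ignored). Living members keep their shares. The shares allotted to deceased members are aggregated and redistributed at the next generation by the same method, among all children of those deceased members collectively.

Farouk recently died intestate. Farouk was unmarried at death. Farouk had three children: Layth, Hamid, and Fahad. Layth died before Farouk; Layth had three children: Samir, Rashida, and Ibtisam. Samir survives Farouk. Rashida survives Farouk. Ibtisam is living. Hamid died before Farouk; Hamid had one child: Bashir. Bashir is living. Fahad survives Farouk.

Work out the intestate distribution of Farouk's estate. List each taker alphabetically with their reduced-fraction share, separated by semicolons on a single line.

There is no surviving spouse, so the entire estate passes to Farouk's descendants per capita at each generation.
At generation 1 (Layth, Hamid, Fahad) there are 3 shares of (1)/3 = 1/3 each.
Living: Fahad — each takes 1/3.
Deceased: Layth and Hamid. Their combined 2/3 is pooled and carried to generation 2.
At generation 2 (Samir, Rashida, Ibtisam, Bashir) there are 4 shares of (2/3)/4 = 1/6 each.
Living: Samir, Rashida, Ibtisam, and Bashir — each takes 1/6.

Bashir 1/6; Fahad 1/3; Ibtisam 1/6; Rashida 1/6; Samir 1/6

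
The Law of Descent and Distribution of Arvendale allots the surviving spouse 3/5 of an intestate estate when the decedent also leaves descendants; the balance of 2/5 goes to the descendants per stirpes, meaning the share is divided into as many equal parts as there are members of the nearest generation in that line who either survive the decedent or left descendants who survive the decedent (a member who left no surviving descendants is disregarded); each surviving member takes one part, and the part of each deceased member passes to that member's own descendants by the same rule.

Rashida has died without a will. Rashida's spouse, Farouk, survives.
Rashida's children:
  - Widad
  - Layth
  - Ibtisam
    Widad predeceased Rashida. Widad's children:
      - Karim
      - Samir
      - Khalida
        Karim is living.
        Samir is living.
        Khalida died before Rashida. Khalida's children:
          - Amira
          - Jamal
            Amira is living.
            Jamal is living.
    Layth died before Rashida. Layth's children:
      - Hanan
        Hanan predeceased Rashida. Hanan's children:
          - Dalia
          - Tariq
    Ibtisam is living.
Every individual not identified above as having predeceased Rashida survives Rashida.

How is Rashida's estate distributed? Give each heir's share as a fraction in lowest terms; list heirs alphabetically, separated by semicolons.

Amira 1/45; Dalia 1/15; Farouk 3/5; Ibtisam 2/15; Jamal 1/45; Karim 2/45; Samir 2/45; Tariq 1/15

Farouk, as surviving spouse, takes 3/5.
The remaining 2/5 passes to Rashida's descendants per stirpes.
The 2/5 is divided into 3 equal shares of 2/15 among Widad, Layth, Ibtisam.
Widad predeceased; the 2/15 allotted to Widad's branch passes to Widad's issue by representation.
The 2/15 is divided into 3 equal shares of 2/45 among Karim, Samir, Khalida.
Karim is living and takes 2/45.
Samir is living and takes 2/45.
Khalida predeceased; the 2/45 allotted to Khalida's branch passes to Khalida's issue by representation.
The 2/45 is divided into 2 equal shares of 1/45 among Amira, Jamal.
Amira is living and takes 1/45.
Jamal is living and takes 1/45.
Layth predeceased; the 2/15 allotted to Layth's branch passes to Layth's issue by representation.
Hanan's line is the sole branch at this level, so the full 2/15 passes to Hanan's issue by representation.
The 2/15 is divided into 2 equal shares of 1/15 among Dalia, Tariq.
Dalia is living and takes 1/15.
Tariq is living and takes 1/15.
Ibtisam is living and takes 2/15.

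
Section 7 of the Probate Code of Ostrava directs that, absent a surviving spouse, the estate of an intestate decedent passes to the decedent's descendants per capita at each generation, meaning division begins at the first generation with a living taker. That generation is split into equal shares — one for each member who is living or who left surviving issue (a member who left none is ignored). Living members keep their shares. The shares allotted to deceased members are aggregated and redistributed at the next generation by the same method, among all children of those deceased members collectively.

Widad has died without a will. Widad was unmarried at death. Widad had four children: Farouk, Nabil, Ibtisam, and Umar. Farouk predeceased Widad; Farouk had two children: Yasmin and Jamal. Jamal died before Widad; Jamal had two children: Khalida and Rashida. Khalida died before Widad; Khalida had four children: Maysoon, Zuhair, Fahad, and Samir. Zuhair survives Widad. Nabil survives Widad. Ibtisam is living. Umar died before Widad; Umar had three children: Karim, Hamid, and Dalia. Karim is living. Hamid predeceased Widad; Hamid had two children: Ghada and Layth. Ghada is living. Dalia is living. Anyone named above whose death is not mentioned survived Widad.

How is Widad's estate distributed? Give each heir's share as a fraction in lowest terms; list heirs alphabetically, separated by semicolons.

There is no surviving spouse, so the entire estate passes to Widad's descendants per capita at each generation.
At generation 1 (Farouk, Nabil, Ibtisam, Umar) there are 4 shares of (1)/4 = 1/4 each.
Living: Nabil and Ibtisam — each takes 1/4.
Deceased: Farouk and Umar. Their combined 1/2 is pooled and carried to generation 2.
At generation 2 (Yasmin, Jamal, Karim, Hamid, Dalia) there are 5 shares of (1/2)/5 = 1/10 each.
Living: Yasmin, Karim, and Dalia — each takes 1/10.
Deceased: Jamal and Hamid. Their combined 1/5 is pooled and carried to generation 3.
At generation 3 (Khalida, Rashida, Ghada, Layth) there are 4 shares of (1/5)/4 = 1/20 each.
Living: Rashida, Ghada, and Layth — each takes 1/20.
Deceased: Khalida. That 1/20 share is carried to generation 4.
At generation 4 (Maysoon, Zuhair, Fahad, Samir) there are 4 shares of (1/20)/4 = 1/80 each.
Living: Maysoon, Zuhair, Fahad, and Samir — each takes 1/80.

Dalia 1/10; Fahad 1/80; Ghada 1/20; Ibtisam 1/4; Karim 1/10; Layth 1/20; Maysoon 1/80; Nabil 1/4; Rashida 1/20; Samir 1/80; Yasmin 1/10; Zuhair 1/80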